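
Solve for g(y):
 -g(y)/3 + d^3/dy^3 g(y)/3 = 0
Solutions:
 g(y) = C3*exp(y) + (C1*sin(sqrt(3)*y/2) + C2*cos(sqrt(3)*y/2))*exp(-y/2)


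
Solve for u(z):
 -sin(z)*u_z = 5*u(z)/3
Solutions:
 u(z) = C1*(cos(z) + 1)^(5/6)/(cos(z) - 1)^(5/6)


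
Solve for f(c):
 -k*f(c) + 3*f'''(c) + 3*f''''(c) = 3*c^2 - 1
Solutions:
 f(c) = C1*exp(c*Piecewise((-sqrt(-3^(2/3)*k^(1/3)/3 + 1/4)/2 - sqrt(3^(2/3)*k^(1/3)/3 + 1/2 + 1/(4*sqrt(-3^(2/3)*k^(1/3)/3 + 1/4)))/2 - 1/4, Eq(k, 0)), (-sqrt(-2*k/(9*(-k/48 + sqrt(k^3/729 + k^2/2304))^(1/3)) + 2*(-k/48 + sqrt(k^3/729 + k^2/2304))^(1/3) + 1/4)/2 - sqrt(2*k/(9*(-k/48 + sqrt(k^3/729 + k^2/2304))^(1/3)) - 2*(-k/48 + sqrt(k^3/729 + k^2/2304))^(1/3) + 1/2 + 1/(4*sqrt(-2*k/(9*(-k/48 + sqrt(k^3/729 + k^2/2304))^(1/3)) + 2*(-k/48 + sqrt(k^3/729 + k^2/2304))^(1/3) + 1/4)))/2 - 1/4, True))) + C2*exp(c*Piecewise((-sqrt(-3^(2/3)*k^(1/3)/3 + 1/4)/2 + sqrt(3^(2/3)*k^(1/3)/3 + 1/2 + 1/(4*sqrt(-3^(2/3)*k^(1/3)/3 + 1/4)))/2 - 1/4, Eq(k, 0)), (-sqrt(-2*k/(9*(-k/48 + sqrt(k^3/729 + k^2/2304))^(1/3)) + 2*(-k/48 + sqrt(k^3/729 + k^2/2304))^(1/3) + 1/4)/2 + sqrt(2*k/(9*(-k/48 + sqrt(k^3/729 + k^2/2304))^(1/3)) - 2*(-k/48 + sqrt(k^3/729 + k^2/2304))^(1/3) + 1/2 + 1/(4*sqrt(-2*k/(9*(-k/48 + sqrt(k^3/729 + k^2/2304))^(1/3)) + 2*(-k/48 + sqrt(k^3/729 + k^2/2304))^(1/3) + 1/4)))/2 - 1/4, True))) + C3*exp(c*Piecewise((sqrt(-3^(2/3)*k^(1/3)/3 + 1/4)/2 - sqrt(3^(2/3)*k^(1/3)/3 + 1/2 - 1/(4*sqrt(-3^(2/3)*k^(1/3)/3 + 1/4)))/2 - 1/4, Eq(k, 0)), (sqrt(-2*k/(9*(-k/48 + sqrt(k^3/729 + k^2/2304))^(1/3)) + 2*(-k/48 + sqrt(k^3/729 + k^2/2304))^(1/3) + 1/4)/2 - sqrt(2*k/(9*(-k/48 + sqrt(k^3/729 + k^2/2304))^(1/3)) - 2*(-k/48 + sqrt(k^3/729 + k^2/2304))^(1/3) + 1/2 - 1/(4*sqrt(-2*k/(9*(-k/48 + sqrt(k^3/729 + k^2/2304))^(1/3)) + 2*(-k/48 + sqrt(k^3/729 + k^2/2304))^(1/3) + 1/4)))/2 - 1/4, True))) + C4*exp(c*Piecewise((sqrt(-3^(2/3)*k^(1/3)/3 + 1/4)/2 + sqrt(3^(2/3)*k^(1/3)/3 + 1/2 - 1/(4*sqrt(-3^(2/3)*k^(1/3)/3 + 1/4)))/2 - 1/4, Eq(k, 0)), (sqrt(-2*k/(9*(-k/48 + sqrt(k^3/729 + k^2/2304))^(1/3)) + 2*(-k/48 + sqrt(k^3/729 + k^2/2304))^(1/3) + 1/4)/2 + sqrt(2*k/(9*(-k/48 + sqrt(k^3/729 + k^2/2304))^(1/3)) - 2*(-k/48 + sqrt(k^3/729 + k^2/2304))^(1/3) + 1/2 - 1/(4*sqrt(-2*k/(9*(-k/48 + sqrt(k^3/729 + k^2/2304))^(1/3)) + 2*(-k/48 + sqrt(k^3/729 + k^2/2304))^(1/3) + 1/4)))/2 - 1/4, True))) - 3*c^2/k + 1/k


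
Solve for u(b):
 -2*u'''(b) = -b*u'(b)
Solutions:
 u(b) = C1 + Integral(C2*airyai(2^(2/3)*b/2) + C3*airybi(2^(2/3)*b/2), b)


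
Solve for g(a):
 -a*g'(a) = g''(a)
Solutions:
 g(a) = C1 + C2*erf(sqrt(2)*a/2)


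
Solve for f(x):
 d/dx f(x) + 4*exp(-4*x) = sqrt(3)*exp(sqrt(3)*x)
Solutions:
 f(x) = C1 + exp(sqrt(3)*x) + exp(-4*x)


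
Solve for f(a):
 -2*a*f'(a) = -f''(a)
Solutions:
 f(a) = C1 + C2*erfi(a)


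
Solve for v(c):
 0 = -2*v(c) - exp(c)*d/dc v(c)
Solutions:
 v(c) = C1*exp(2*exp(-c))


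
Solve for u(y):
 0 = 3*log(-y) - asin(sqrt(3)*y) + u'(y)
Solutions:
 u(y) = C1 - 3*y*log(-y) + y*asin(sqrt(3)*y) + 3*y + sqrt(3)*sqrt(1 - 3*y^2)/3


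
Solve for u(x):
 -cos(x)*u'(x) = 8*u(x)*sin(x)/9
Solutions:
 u(x) = C1*cos(x)^(8/9)


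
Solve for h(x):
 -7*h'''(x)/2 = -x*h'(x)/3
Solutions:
 h(x) = C1 + Integral(C2*airyai(2^(1/3)*21^(2/3)*x/21) + C3*airybi(2^(1/3)*21^(2/3)*x/21), x)


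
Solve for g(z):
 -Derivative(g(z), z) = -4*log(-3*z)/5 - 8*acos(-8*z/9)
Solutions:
 g(z) = C1 + 4*z*log(-z)/5 + 8*z*acos(-8*z/9) - 4*z/5 + 4*z*log(3)/5 + sqrt(81 - 64*z^2)


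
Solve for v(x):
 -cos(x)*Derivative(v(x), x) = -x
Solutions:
 v(x) = C1 + Integral(x/cos(x), x)


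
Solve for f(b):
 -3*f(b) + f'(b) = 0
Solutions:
 f(b) = C1*exp(3*b)


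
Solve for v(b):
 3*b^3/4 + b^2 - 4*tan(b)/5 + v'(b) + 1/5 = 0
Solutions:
 v(b) = C1 - 3*b^4/16 - b^3/3 - b/5 - 4*log(cos(b))/5


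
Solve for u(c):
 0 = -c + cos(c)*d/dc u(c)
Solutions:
 u(c) = C1 + Integral(c/cos(c), c)


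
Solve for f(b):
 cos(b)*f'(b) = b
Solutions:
 f(b) = C1 + Integral(b/cos(b), b)


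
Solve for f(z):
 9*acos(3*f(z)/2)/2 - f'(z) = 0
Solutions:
 Integral(1/acos(3*_y/2), (_y, f(z))) = C1 + 9*z/2


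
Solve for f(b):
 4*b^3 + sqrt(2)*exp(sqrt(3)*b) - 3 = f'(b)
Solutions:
 f(b) = C1 + b^4 - 3*b + sqrt(6)*exp(sqrt(3)*b)/3


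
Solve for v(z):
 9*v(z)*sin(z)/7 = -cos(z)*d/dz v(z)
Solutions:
 v(z) = C1*cos(z)^(9/7)


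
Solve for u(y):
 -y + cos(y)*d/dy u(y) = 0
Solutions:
 u(y) = C1 + Integral(y/cos(y), y)


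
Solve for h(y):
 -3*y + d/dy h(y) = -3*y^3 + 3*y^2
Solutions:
 h(y) = C1 - 3*y^4/4 + y^3 + 3*y^2/2


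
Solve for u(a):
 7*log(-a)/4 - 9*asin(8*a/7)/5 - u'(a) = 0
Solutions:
 u(a) = C1 + 7*a*log(-a)/4 - 9*a*asin(8*a/7)/5 - 7*a/4 - 9*sqrt(49 - 64*a^2)/40


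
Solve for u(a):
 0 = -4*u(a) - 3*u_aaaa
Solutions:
 u(a) = (C1*sin(3^(3/4)*a/3) + C2*cos(3^(3/4)*a/3))*exp(-3^(3/4)*a/3) + (C3*sin(3^(3/4)*a/3) + C4*cos(3^(3/4)*a/3))*exp(3^(3/4)*a/3)


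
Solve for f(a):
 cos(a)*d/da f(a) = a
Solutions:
 f(a) = C1 + Integral(a/cos(a), a)


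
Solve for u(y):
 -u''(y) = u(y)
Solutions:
 u(y) = C1*sin(y) + C2*cos(y)


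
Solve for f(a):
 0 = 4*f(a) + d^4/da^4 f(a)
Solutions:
 f(a) = (C1*sin(a) + C2*cos(a))*exp(-a) + (C3*sin(a) + C4*cos(a))*exp(a)


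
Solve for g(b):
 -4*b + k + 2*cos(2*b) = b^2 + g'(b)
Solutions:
 g(b) = C1 - b^3/3 - 2*b^2 + b*k + sin(2*b)


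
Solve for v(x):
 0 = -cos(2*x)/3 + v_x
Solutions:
 v(x) = C1 + sin(2*x)/6


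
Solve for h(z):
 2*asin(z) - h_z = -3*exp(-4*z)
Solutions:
 h(z) = C1 + 2*z*asin(z) + 2*sqrt(1 - z^2) - 3*exp(-4*z)/4


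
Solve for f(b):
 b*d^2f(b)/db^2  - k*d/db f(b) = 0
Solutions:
 f(b) = C1 + b^(re(k) + 1)*(C2*sin(log(b)*Abs(im(k))) + C3*cos(log(b)*im(k)))


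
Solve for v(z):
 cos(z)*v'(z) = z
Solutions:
 v(z) = C1 + Integral(z/cos(z), z)


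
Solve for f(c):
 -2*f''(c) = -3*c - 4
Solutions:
 f(c) = C1 + C2*c + c^3/4 + c^2


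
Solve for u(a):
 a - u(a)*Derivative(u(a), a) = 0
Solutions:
 u(a) = -sqrt(C1 + a^2)
 u(a) = sqrt(C1 + a^2)


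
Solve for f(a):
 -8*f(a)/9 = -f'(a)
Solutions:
 f(a) = C1*exp(8*a/9)


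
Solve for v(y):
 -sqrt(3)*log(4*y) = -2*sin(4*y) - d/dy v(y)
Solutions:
 v(y) = C1 + sqrt(3)*y*(log(y) - 1) + 2*sqrt(3)*y*log(2) + cos(4*y)/2


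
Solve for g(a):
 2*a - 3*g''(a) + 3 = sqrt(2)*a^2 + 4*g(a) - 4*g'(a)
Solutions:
 g(a) = -sqrt(2)*a^2/4 - sqrt(2)*a/2 + a/2 + (C1*sin(2*sqrt(2)*a/3) + C2*cos(2*sqrt(2)*a/3))*exp(2*a/3) - sqrt(2)/8 + 5/4


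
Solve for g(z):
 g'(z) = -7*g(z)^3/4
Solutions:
 g(z) = -sqrt(2)*sqrt(-1/(C1 - 7*z))
 g(z) = sqrt(2)*sqrt(-1/(C1 - 7*z))


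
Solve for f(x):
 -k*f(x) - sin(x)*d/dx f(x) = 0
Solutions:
 f(x) = C1*exp(k*(-log(cos(x) - 1) + log(cos(x) + 1))/2)


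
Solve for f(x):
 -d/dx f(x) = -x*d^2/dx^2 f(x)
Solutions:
 f(x) = C1 + C2*x^2


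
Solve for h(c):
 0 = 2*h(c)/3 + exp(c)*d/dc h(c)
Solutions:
 h(c) = C1*exp(2*exp(-c)/3)


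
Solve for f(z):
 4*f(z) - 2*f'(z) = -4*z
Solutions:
 f(z) = C1*exp(2*z) - z - 1/2


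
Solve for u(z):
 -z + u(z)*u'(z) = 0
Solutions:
 u(z) = -sqrt(C1 + z^2)
 u(z) = sqrt(C1 + z^2)


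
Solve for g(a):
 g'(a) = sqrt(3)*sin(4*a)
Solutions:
 g(a) = C1 - sqrt(3)*cos(4*a)/4


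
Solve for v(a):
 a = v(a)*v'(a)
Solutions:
 v(a) = -sqrt(C1 + a^2)
 v(a) = sqrt(C1 + a^2)


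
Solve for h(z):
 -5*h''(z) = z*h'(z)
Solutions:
 h(z) = C1 + C2*erf(sqrt(10)*z/10)


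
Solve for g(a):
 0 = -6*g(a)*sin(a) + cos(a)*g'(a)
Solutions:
 g(a) = C1/cos(a)^6


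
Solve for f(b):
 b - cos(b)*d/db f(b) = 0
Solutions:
 f(b) = C1 + Integral(b/cos(b), b)


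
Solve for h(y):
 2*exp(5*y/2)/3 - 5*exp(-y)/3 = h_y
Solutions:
 h(y) = C1 + 4*exp(5*y/2)/15 + 5*exp(-y)/3


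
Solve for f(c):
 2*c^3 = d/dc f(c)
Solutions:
 f(c) = C1 + c^4/2


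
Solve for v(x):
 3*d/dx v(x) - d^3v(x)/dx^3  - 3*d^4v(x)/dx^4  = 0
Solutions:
 v(x) = C1 + C2*exp(-x*(2*2^(1/3)/(135*sqrt(29) + 727)^(1/3) + 4 + 2^(2/3)*(135*sqrt(29) + 727)^(1/3))/36)*sin(2^(1/3)*sqrt(3)*x*(-2^(1/3)*(135*sqrt(29) + 727)^(1/3) + 2/(135*sqrt(29) + 727)^(1/3))/36) + C3*exp(-x*(2*2^(1/3)/(135*sqrt(29) + 727)^(1/3) + 4 + 2^(2/3)*(135*sqrt(29) + 727)^(1/3))/36)*cos(2^(1/3)*sqrt(3)*x*(-2^(1/3)*(135*sqrt(29) + 727)^(1/3) + 2/(135*sqrt(29) + 727)^(1/3))/36) + C4*exp(x*(-2 + 2*2^(1/3)/(135*sqrt(29) + 727)^(1/3) + 2^(2/3)*(135*sqrt(29) + 727)^(1/3))/18)


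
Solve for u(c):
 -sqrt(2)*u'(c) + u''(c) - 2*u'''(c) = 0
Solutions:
 u(c) = C1 + (C2*sin(c*sqrt(-1 + 8*sqrt(2))/4) + C3*cos(c*sqrt(-1 + 8*sqrt(2))/4))*exp(c/4)


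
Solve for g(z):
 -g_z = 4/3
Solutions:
 g(z) = C1 - 4*z/3


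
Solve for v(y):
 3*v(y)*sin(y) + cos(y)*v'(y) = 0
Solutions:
 v(y) = C1*cos(y)^3


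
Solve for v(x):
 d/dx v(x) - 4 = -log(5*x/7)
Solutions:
 v(x) = C1 - x*log(x) + x*log(7/5) + 5*x


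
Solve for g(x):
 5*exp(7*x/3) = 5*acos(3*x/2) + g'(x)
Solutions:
 g(x) = C1 - 5*x*acos(3*x/2) + 5*sqrt(4 - 9*x^2)/3 + 15*exp(7*x/3)/7


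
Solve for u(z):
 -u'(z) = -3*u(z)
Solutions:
 u(z) = C1*exp(3*z)


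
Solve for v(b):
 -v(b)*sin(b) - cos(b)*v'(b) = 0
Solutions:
 v(b) = C1*cos(b)


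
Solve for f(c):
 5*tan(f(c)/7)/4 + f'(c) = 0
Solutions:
 f(c) = -7*asin(C1*exp(-5*c/28)) + 7*pi
 f(c) = 7*asin(C1*exp(-5*c/28))


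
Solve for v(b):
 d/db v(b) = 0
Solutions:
 v(b) = C1


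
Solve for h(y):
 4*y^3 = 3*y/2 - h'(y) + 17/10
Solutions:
 h(y) = C1 - y^4 + 3*y^2/4 + 17*y/10


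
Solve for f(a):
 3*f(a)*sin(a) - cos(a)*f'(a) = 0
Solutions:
 f(a) = C1/cos(a)^3


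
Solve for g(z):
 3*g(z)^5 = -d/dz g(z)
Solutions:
 g(z) = -I*(1/(C1 + 12*z))^(1/4)
 g(z) = I*(1/(C1 + 12*z))^(1/4)
 g(z) = -(1/(C1 + 12*z))^(1/4)
 g(z) = (1/(C1 + 12*z))^(1/4)


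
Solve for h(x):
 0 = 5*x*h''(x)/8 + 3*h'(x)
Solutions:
 h(x) = C1 + C2/x^(19/5)


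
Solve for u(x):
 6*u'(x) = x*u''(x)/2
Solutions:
 u(x) = C1 + C2*x^13


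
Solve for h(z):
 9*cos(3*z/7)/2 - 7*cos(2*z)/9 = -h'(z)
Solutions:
 h(z) = C1 - 21*sin(3*z/7)/2 + 7*sin(2*z)/18


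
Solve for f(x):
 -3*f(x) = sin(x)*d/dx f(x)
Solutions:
 f(x) = C1*(cos(x) + 1)^(3/2)/(cos(x) - 1)^(3/2)


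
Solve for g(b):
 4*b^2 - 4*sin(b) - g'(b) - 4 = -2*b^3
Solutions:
 g(b) = C1 + b^4/2 + 4*b^3/3 - 4*b + 4*cos(b)


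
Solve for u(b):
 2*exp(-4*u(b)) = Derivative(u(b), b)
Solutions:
 u(b) = log(-I*(C1 + 8*b)^(1/4))
 u(b) = log(I*(C1 + 8*b)^(1/4))
 u(b) = log(-(C1 + 8*b)^(1/4))
 u(b) = log(C1 + 8*b)/4


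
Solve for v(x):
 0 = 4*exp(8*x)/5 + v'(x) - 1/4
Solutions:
 v(x) = C1 + x/4 - exp(8*x)/10


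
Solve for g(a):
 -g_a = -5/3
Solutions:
 g(a) = C1 + 5*a/3


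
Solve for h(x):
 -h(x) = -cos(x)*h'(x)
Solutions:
 h(x) = C1*sqrt(sin(x) + 1)/sqrt(sin(x) - 1)


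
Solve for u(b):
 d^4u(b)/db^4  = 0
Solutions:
 u(b) = C1 + C2*b + C3*b^2 + C4*b^3


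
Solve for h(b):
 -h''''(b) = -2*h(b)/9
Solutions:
 h(b) = C1*exp(-2^(1/4)*sqrt(3)*b/3) + C2*exp(2^(1/4)*sqrt(3)*b/3) + C3*sin(2^(1/4)*sqrt(3)*b/3) + C4*cos(2^(1/4)*sqrt(3)*b/3)


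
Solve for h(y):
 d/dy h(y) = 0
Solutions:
 h(y) = C1


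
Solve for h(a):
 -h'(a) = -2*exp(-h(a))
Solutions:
 h(a) = log(C1 + 2*a)


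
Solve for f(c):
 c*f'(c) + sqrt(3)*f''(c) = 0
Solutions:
 f(c) = C1 + C2*erf(sqrt(2)*3^(3/4)*c/6)


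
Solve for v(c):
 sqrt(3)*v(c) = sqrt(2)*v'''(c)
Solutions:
 v(c) = C3*exp(2^(5/6)*3^(1/6)*c/2) + (C1*sin(2^(5/6)*3^(2/3)*c/4) + C2*cos(2^(5/6)*3^(2/3)*c/4))*exp(-2^(5/6)*3^(1/6)*c/4)


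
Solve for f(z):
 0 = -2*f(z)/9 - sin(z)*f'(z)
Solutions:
 f(z) = C1*(cos(z) + 1)^(1/9)/(cos(z) - 1)^(1/9)


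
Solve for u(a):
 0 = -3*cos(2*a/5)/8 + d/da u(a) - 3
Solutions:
 u(a) = C1 + 3*a + 15*sin(2*a/5)/16


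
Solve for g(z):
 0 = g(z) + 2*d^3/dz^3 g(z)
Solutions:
 g(z) = C3*exp(-2^(2/3)*z/2) + (C1*sin(2^(2/3)*sqrt(3)*z/4) + C2*cos(2^(2/3)*sqrt(3)*z/4))*exp(2^(2/3)*z/4)


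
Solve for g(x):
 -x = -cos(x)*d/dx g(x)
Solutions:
 g(x) = C1 + Integral(x/cos(x), x)


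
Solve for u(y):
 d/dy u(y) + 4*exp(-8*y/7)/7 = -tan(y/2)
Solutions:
 u(y) = C1 - log(tan(y/2)^2 + 1) + exp(-8*y/7)/2


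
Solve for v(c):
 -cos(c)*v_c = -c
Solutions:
 v(c) = C1 + Integral(c/cos(c), c)


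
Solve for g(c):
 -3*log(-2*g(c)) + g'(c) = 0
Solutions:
 -Integral(1/(log(-_y) + log(2)), (_y, g(c)))/3 = C1 - c


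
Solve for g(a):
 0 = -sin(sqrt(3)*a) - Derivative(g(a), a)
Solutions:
 g(a) = C1 + sqrt(3)*cos(sqrt(3)*a)/3


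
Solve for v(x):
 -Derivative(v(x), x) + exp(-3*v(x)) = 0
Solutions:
 v(x) = log(C1 + 3*x)/3
 v(x) = log((-3^(1/3) - 3^(5/6)*I)*(C1 + x)^(1/3)/2)
 v(x) = log((-3^(1/3) + 3^(5/6)*I)*(C1 + x)^(1/3)/2)


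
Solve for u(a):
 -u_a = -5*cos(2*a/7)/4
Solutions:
 u(a) = C1 + 35*sin(2*a/7)/8


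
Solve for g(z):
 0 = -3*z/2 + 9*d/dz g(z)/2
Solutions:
 g(z) = C1 + z^2/6


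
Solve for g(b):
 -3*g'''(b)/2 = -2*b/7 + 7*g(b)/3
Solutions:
 g(b) = C3*exp(-42^(1/3)*b/3) + 6*b/49 + (C1*sin(14^(1/3)*3^(5/6)*b/6) + C2*cos(14^(1/3)*3^(5/6)*b/6))*exp(42^(1/3)*b/6)


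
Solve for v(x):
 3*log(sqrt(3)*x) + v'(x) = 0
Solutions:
 v(x) = C1 - 3*x*log(x) - 3*x*log(3)/2 + 3*x


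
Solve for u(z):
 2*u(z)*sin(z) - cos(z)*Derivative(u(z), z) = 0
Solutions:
 u(z) = C1/cos(z)^2


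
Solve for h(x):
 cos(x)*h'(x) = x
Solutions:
 h(x) = C1 + Integral(x/cos(x), x)


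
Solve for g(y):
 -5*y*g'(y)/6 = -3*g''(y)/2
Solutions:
 g(y) = C1 + C2*erfi(sqrt(10)*y/6)


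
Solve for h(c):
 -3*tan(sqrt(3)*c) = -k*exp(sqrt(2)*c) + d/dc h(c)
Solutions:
 h(c) = C1 + sqrt(2)*k*exp(sqrt(2)*c)/2 + sqrt(3)*log(cos(sqrt(3)*c))


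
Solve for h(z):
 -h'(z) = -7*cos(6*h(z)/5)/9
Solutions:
 -7*z/9 - 5*log(sin(6*h(z)/5) - 1)/12 + 5*log(sin(6*h(z)/5) + 1)/12 = C1


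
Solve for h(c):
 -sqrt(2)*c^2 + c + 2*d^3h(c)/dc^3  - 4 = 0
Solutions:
 h(c) = C1 + C2*c + C3*c^2 + sqrt(2)*c^5/120 - c^4/48 + c^3/3


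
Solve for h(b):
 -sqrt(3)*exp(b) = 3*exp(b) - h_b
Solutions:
 h(b) = C1 + sqrt(3)*exp(b) + 3*exp(b)


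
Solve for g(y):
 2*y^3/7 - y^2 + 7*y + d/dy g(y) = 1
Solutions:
 g(y) = C1 - y^4/14 + y^3/3 - 7*y^2/2 + y


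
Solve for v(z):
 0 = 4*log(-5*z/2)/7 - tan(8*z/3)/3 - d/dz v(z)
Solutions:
 v(z) = C1 + 4*z*log(-z)/7 - 4*z/7 - 4*z*log(2)/7 + 4*z*log(5)/7 + log(cos(8*z/3))/8


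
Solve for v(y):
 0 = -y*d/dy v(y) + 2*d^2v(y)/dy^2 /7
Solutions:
 v(y) = C1 + C2*erfi(sqrt(7)*y/2)


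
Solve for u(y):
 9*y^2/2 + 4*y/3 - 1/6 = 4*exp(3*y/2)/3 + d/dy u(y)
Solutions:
 u(y) = C1 + 3*y^3/2 + 2*y^2/3 - y/6 - 8*exp(3*y/2)/9


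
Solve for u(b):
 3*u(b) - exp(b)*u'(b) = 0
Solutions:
 u(b) = C1*exp(-3*exp(-b))


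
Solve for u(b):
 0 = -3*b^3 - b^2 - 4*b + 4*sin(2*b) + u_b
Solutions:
 u(b) = C1 + 3*b^4/4 + b^3/3 + 2*b^2 + 2*cos(2*b)


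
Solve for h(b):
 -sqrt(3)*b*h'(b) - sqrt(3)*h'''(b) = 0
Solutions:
 h(b) = C1 + Integral(C2*airyai(-b) + C3*airybi(-b), b)


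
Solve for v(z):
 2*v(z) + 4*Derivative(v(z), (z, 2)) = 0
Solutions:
 v(z) = C1*sin(sqrt(2)*z/2) + C2*cos(sqrt(2)*z/2)


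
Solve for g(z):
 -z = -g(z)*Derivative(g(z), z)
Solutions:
 g(z) = -sqrt(C1 + z^2)
 g(z) = sqrt(C1 + z^2)


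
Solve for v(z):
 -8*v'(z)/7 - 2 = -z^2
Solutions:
 v(z) = C1 + 7*z^3/24 - 7*z/4


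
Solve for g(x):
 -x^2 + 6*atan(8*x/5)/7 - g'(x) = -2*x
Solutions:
 g(x) = C1 - x^3/3 + x^2 + 6*x*atan(8*x/5)/7 - 15*log(64*x^2 + 25)/56


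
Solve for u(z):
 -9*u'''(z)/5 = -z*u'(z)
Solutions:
 u(z) = C1 + Integral(C2*airyai(15^(1/3)*z/3) + C3*airybi(15^(1/3)*z/3), z)


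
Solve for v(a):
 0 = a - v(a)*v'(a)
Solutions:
 v(a) = -sqrt(C1 + a^2)
 v(a) = sqrt(C1 + a^2)


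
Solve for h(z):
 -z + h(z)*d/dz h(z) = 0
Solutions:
 h(z) = -sqrt(C1 + z^2)
 h(z) = sqrt(C1 + z^2)


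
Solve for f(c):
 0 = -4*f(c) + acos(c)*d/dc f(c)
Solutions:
 f(c) = C1*exp(4*Integral(1/acos(c), c))


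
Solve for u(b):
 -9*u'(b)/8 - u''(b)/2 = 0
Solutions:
 u(b) = C1 + C2*exp(-9*b/4)


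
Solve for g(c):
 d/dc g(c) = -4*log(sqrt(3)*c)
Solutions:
 g(c) = C1 - 4*c*log(c) - c*log(9) + 4*c


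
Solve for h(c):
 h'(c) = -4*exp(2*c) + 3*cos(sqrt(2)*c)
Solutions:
 h(c) = C1 - 2*exp(2*c) + 3*sqrt(2)*sin(sqrt(2)*c)/2


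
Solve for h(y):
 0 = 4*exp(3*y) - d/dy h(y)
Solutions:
 h(y) = C1 + 4*exp(3*y)/3


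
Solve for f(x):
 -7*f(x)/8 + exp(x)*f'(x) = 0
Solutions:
 f(x) = C1*exp(-7*exp(-x)/8)


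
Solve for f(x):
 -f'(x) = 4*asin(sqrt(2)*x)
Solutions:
 f(x) = C1 - 4*x*asin(sqrt(2)*x) - 2*sqrt(2)*sqrt(1 - 2*x^2)


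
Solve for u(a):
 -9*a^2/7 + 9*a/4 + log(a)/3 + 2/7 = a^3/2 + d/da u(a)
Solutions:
 u(a) = C1 - a^4/8 - 3*a^3/7 + 9*a^2/8 + a*log(a)/3 - a/21


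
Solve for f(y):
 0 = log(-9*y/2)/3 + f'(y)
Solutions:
 f(y) = C1 - y*log(-y)/3 + y*(-2*log(3) + log(2) + 1)/3


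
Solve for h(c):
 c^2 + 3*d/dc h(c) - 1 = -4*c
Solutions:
 h(c) = C1 - c^3/9 - 2*c^2/3 + c/3


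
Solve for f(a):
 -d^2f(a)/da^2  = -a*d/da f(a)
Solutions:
 f(a) = C1 + C2*erfi(sqrt(2)*a/2)


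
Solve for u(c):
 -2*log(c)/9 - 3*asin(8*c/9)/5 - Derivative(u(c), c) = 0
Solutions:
 u(c) = C1 - 2*c*log(c)/9 - 3*c*asin(8*c/9)/5 + 2*c/9 - 3*sqrt(81 - 64*c^2)/40


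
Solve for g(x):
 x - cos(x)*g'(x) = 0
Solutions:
 g(x) = C1 + Integral(x/cos(x), x)


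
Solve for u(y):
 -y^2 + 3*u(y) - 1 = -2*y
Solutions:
 u(y) = y^2/3 - 2*y/3 + 1/3


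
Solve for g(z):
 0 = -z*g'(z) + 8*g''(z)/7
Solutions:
 g(z) = C1 + C2*erfi(sqrt(7)*z/4)


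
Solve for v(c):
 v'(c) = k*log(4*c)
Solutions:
 v(c) = C1 + c*k*log(c) - c*k + c*k*log(4)


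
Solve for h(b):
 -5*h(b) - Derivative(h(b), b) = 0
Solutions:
 h(b) = C1*exp(-5*b)


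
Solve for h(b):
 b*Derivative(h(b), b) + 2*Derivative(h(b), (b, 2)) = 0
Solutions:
 h(b) = C1 + C2*erf(b/2)


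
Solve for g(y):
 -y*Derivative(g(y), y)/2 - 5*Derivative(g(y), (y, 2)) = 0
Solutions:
 g(y) = C1 + C2*erf(sqrt(5)*y/10)


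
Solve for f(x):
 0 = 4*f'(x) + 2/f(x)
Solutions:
 f(x) = -sqrt(C1 - x)
 f(x) = sqrt(C1 - x)


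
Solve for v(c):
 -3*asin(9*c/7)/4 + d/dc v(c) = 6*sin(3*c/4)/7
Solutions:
 v(c) = C1 + 3*c*asin(9*c/7)/4 + sqrt(49 - 81*c^2)/12 - 8*cos(3*c/4)/7


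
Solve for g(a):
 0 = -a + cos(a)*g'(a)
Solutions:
 g(a) = C1 + Integral(a/cos(a), a)


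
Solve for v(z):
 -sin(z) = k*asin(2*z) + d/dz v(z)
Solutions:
 v(z) = C1 - k*(z*asin(2*z) + sqrt(1 - 4*z^2)/2) + cos(z)


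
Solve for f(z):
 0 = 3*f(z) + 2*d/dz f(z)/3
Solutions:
 f(z) = C1*exp(-9*z/2)


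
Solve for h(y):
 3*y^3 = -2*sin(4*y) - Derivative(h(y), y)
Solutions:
 h(y) = C1 - 3*y^4/4 + cos(4*y)/2


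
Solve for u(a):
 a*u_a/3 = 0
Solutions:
 u(a) = C1


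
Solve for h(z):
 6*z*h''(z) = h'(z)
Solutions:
 h(z) = C1 + C2*z^(7/6)


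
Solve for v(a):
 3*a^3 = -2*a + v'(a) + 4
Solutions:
 v(a) = C1 + 3*a^4/4 + a^2 - 4*a


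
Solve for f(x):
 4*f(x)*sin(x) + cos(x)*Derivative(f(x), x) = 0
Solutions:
 f(x) = C1*cos(x)^4


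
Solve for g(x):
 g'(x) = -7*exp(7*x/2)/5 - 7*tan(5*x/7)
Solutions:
 g(x) = C1 - 2*exp(7*x/2)/5 + 49*log(cos(5*x/7))/5


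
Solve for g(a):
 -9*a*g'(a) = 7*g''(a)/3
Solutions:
 g(a) = C1 + C2*erf(3*sqrt(42)*a/14)


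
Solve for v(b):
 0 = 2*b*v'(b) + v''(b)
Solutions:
 v(b) = C1 + C2*erf(b)


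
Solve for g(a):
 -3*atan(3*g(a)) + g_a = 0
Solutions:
 Integral(1/atan(3*_y), (_y, g(a))) = C1 + 3*a


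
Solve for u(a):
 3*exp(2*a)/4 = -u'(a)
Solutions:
 u(a) = C1 - 3*exp(2*a)/8


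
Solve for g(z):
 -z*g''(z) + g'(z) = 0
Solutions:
 g(z) = C1 + C2*z^2


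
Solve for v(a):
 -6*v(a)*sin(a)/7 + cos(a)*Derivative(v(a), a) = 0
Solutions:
 v(a) = C1/cos(a)^(6/7)


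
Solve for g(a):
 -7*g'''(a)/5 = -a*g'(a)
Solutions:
 g(a) = C1 + Integral(C2*airyai(5^(1/3)*7^(2/3)*a/7) + C3*airybi(5^(1/3)*7^(2/3)*a/7), a)


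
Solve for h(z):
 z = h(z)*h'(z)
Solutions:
 h(z) = -sqrt(C1 + z^2)
 h(z) = sqrt(C1 + z^2)


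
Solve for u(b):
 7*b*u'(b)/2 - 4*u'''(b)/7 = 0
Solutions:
 u(b) = C1 + Integral(C2*airyai(7^(2/3)*b/2) + C3*airybi(7^(2/3)*b/2), b)


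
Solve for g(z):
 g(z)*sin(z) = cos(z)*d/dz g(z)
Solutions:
 g(z) = C1/cos(z)


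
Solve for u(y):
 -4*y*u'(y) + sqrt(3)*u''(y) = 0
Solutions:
 u(y) = C1 + C2*erfi(sqrt(2)*3^(3/4)*y/3)


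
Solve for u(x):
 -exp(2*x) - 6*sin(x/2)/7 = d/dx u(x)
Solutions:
 u(x) = C1 - exp(2*x)/2 + 12*cos(x/2)/7


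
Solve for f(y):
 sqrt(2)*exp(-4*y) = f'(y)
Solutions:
 f(y) = C1 - sqrt(2)*exp(-4*y)/4


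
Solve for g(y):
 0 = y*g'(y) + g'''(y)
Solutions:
 g(y) = C1 + Integral(C2*airyai(-y) + C3*airybi(-y), y)


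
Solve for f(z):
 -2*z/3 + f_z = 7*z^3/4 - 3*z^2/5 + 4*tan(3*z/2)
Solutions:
 f(z) = C1 + 7*z^4/16 - z^3/5 + z^2/3 - 8*log(cos(3*z/2))/3


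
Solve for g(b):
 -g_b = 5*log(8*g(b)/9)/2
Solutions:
 2*Integral(1/(log(_y) - 2*log(3) + 3*log(2)), (_y, g(b)))/5 = C1 - b


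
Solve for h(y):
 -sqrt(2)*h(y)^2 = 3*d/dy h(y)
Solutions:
 h(y) = 3/(C1 + sqrt(2)*y)


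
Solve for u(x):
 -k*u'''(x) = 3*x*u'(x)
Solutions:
 u(x) = C1 + Integral(C2*airyai(3^(1/3)*x*(-1/k)^(1/3)) + C3*airybi(3^(1/3)*x*(-1/k)^(1/3)), x)


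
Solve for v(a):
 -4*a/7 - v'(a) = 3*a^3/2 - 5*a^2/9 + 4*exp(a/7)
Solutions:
 v(a) = C1 - 3*a^4/8 + 5*a^3/27 - 2*a^2/7 - 28*exp(a/7)


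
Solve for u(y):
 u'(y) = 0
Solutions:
 u(y) = C1


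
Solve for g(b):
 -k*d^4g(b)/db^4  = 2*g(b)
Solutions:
 g(b) = C1*exp(-2^(1/4)*b*(-1/k)^(1/4)) + C2*exp(2^(1/4)*b*(-1/k)^(1/4)) + C3*exp(-2^(1/4)*I*b*(-1/k)^(1/4)) + C4*exp(2^(1/4)*I*b*(-1/k)^(1/4))


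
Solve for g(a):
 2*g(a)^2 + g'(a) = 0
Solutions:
 g(a) = 1/(C1 + 2*a)


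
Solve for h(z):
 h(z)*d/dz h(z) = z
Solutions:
 h(z) = -sqrt(C1 + z^2)
 h(z) = sqrt(C1 + z^2)


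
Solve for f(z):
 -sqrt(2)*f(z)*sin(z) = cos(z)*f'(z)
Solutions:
 f(z) = C1*cos(z)^(sqrt(2))


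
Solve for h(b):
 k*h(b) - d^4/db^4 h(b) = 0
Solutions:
 h(b) = C1*exp(-b*k^(1/4)) + C2*exp(b*k^(1/4)) + C3*exp(-I*b*k^(1/4)) + C4*exp(I*b*k^(1/4))


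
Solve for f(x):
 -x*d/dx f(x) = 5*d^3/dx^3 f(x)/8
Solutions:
 f(x) = C1 + Integral(C2*airyai(-2*5^(2/3)*x/5) + C3*airybi(-2*5^(2/3)*x/5), x)


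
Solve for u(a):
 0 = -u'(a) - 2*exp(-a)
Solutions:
 u(a) = C1 + 2*exp(-a)


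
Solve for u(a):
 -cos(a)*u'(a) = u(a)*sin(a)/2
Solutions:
 u(a) = C1*sqrt(cos(a))


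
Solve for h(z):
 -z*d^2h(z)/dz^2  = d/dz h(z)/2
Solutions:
 h(z) = C1 + C2*sqrt(z)


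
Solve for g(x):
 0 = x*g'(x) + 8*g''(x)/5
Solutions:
 g(x) = C1 + C2*erf(sqrt(5)*x/4)


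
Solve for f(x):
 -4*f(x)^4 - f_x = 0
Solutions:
 f(x) = (-3^(2/3) - 3*3^(1/6)*I)*(1/(C1 + 4*x))^(1/3)/6
 f(x) = (-3^(2/3) + 3*3^(1/6)*I)*(1/(C1 + 4*x))^(1/3)/6
 f(x) = (1/(C1 + 12*x))^(1/3)


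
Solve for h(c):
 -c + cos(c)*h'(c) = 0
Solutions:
 h(c) = C1 + Integral(c/cos(c), c)


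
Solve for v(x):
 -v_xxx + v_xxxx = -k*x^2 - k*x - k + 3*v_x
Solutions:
 v(x) = C1 + C2*exp(x*(-2^(2/3)*(9*sqrt(85) + 83)^(1/3) - 2*2^(1/3)/(9*sqrt(85) + 83)^(1/3) + 4)/12)*sin(2^(1/3)*sqrt(3)*x*(-2^(1/3)*(9*sqrt(85) + 83)^(1/3) + 2/(9*sqrt(85) + 83)^(1/3))/12) + C3*exp(x*(-2^(2/3)*(9*sqrt(85) + 83)^(1/3) - 2*2^(1/3)/(9*sqrt(85) + 83)^(1/3) + 4)/12)*cos(2^(1/3)*sqrt(3)*x*(-2^(1/3)*(9*sqrt(85) + 83)^(1/3) + 2/(9*sqrt(85) + 83)^(1/3))/12) + C4*exp(x*(2*2^(1/3)/(9*sqrt(85) + 83)^(1/3) + 2 + 2^(2/3)*(9*sqrt(85) + 83)^(1/3))/6) + k*x^3/9 + k*x^2/6 + k*x/9


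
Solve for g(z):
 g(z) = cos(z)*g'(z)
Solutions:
 g(z) = C1*sqrt(sin(z) + 1)/sqrt(sin(z) - 1)


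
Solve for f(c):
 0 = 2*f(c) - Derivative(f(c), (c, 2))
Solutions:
 f(c) = C1*exp(-sqrt(2)*c) + C2*exp(sqrt(2)*c)


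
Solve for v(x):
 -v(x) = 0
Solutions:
 v(x) = 0


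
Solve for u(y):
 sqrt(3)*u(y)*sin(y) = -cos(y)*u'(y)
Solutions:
 u(y) = C1*cos(y)^(sqrt(3))


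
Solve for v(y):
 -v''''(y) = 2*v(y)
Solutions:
 v(y) = (C1*sin(2^(3/4)*y/2) + C2*cos(2^(3/4)*y/2))*exp(-2^(3/4)*y/2) + (C3*sin(2^(3/4)*y/2) + C4*cos(2^(3/4)*y/2))*exp(2^(3/4)*y/2)


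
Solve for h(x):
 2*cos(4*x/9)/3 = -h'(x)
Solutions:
 h(x) = C1 - 3*sin(4*x/9)/2


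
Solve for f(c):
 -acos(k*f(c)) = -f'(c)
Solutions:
 Integral(1/acos(_y*k), (_y, f(c))) = C1 + c


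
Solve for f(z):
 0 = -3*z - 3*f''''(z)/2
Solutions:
 f(z) = C1 + C2*z + C3*z^2 + C4*z^3 - z^5/60


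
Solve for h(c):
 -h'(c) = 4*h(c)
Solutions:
 h(c) = C1*exp(-4*c)


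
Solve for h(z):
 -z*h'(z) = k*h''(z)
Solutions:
 h(z) = C1 + C2*sqrt(k)*erf(sqrt(2)*z*sqrt(1/k)/2)


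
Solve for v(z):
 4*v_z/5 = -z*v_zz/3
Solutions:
 v(z) = C1 + C2/z^(7/5)


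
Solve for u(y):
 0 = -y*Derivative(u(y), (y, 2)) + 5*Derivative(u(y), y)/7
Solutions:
 u(y) = C1 + C2*y^(12/7)


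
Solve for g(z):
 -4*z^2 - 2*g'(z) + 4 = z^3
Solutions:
 g(z) = C1 - z^4/8 - 2*z^3/3 + 2*z


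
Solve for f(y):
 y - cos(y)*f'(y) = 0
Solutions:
 f(y) = C1 + Integral(y/cos(y), y)


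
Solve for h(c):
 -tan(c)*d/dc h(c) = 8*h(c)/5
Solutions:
 h(c) = C1/sin(c)^(8/5)


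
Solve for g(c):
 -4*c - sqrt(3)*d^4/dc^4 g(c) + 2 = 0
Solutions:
 g(c) = C1 + C2*c + C3*c^2 + C4*c^3 - sqrt(3)*c^5/90 + sqrt(3)*c^4/36


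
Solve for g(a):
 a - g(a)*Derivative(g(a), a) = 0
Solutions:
 g(a) = -sqrt(C1 + a^2)
 g(a) = sqrt(C1 + a^2)


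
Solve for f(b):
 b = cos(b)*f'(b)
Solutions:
 f(b) = C1 + Integral(b/cos(b), b)


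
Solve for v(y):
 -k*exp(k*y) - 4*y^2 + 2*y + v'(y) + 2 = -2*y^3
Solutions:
 v(y) = C1 - y^4/2 + 4*y^3/3 - y^2 - 2*y + exp(k*y)


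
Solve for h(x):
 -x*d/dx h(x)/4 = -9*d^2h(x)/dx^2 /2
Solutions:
 h(x) = C1 + C2*erfi(x/6)


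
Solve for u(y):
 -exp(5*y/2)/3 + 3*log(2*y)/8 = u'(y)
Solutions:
 u(y) = C1 + 3*y*log(y)/8 + 3*y*(-1 + log(2))/8 - 2*exp(5*y/2)/15


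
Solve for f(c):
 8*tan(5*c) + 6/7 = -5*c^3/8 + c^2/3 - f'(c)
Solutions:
 f(c) = C1 - 5*c^4/32 + c^3/9 - 6*c/7 + 8*log(cos(5*c))/5


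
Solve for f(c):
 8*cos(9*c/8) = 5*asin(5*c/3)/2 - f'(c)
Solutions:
 f(c) = C1 + 5*c*asin(5*c/3)/2 + sqrt(9 - 25*c^2)/2 - 64*sin(9*c/8)/9


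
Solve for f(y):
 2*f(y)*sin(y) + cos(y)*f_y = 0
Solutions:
 f(y) = C1*cos(y)^2


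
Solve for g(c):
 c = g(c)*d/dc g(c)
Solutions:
 g(c) = -sqrt(C1 + c^2)
 g(c) = sqrt(C1 + c^2)


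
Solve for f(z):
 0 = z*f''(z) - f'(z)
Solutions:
 f(z) = C1 + C2*z^2


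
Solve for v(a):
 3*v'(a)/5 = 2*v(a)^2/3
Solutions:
 v(a) = -9/(C1 + 10*a)


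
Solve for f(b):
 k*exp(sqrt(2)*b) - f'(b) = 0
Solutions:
 f(b) = C1 + sqrt(2)*k*exp(sqrt(2)*b)/2


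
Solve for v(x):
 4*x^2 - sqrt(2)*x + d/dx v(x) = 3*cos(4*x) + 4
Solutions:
 v(x) = C1 - 4*x^3/3 + sqrt(2)*x^2/2 + 4*x + 3*sin(4*x)/4


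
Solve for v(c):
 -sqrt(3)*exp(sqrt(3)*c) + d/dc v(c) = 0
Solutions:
 v(c) = C1 + exp(sqrt(3)*c)


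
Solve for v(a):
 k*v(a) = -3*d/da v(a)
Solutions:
 v(a) = C1*exp(-a*k/3)


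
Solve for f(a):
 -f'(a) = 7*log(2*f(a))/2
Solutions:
 2*Integral(1/(log(_y) + log(2)), (_y, f(a)))/7 = C1 - a


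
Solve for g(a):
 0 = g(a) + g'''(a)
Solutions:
 g(a) = C3*exp(-a) + (C1*sin(sqrt(3)*a/2) + C2*cos(sqrt(3)*a/2))*exp(a/2)


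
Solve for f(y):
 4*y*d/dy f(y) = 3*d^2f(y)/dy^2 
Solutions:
 f(y) = C1 + C2*erfi(sqrt(6)*y/3)


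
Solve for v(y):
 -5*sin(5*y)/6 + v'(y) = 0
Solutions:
 v(y) = C1 - cos(5*y)/6


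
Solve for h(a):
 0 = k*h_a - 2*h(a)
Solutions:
 h(a) = C1*exp(2*a/k)


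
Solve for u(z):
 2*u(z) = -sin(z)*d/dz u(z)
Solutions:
 u(z) = C1*(cos(z) + 1)/(cos(z) - 1)


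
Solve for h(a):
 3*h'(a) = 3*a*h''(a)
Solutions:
 h(a) = C1 + C2*a^2


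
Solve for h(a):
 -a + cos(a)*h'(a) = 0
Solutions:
 h(a) = C1 + Integral(a/cos(a), a)


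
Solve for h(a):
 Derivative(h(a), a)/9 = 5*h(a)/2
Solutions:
 h(a) = C1*exp(45*a/2)


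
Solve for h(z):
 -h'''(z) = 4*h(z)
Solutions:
 h(z) = C3*exp(-2^(2/3)*z) + (C1*sin(2^(2/3)*sqrt(3)*z/2) + C2*cos(2^(2/3)*sqrt(3)*z/2))*exp(2^(2/3)*z/2)


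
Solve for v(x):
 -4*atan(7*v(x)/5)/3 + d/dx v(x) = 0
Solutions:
 Integral(1/atan(7*_y/5), (_y, v(x))) = C1 + 4*x/3


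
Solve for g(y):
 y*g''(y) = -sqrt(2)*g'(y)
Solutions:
 g(y) = C1 + C2*y^(1 - sqrt(2))


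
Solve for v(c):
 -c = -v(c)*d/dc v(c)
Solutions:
 v(c) = -sqrt(C1 + c^2)
 v(c) = sqrt(C1 + c^2)


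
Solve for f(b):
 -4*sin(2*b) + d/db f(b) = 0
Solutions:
 f(b) = C1 - 2*cos(2*b)


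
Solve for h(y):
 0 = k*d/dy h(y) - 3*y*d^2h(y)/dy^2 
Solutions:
 h(y) = C1 + y^(re(k)/3 + 1)*(C2*sin(log(y)*Abs(im(k))/3) + C3*cos(log(y)*im(k)/3))


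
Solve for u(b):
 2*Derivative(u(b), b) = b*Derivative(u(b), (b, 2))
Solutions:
 u(b) = C1 + C2*b^3


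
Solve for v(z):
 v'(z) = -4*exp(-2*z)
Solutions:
 v(z) = C1 + 2*exp(-2*z)


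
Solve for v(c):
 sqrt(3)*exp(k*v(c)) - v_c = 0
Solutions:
 v(c) = Piecewise((log(-1/(C1*k + sqrt(3)*c*k))/k, Ne(k, 0)), (nan, True))
 v(c) = Piecewise((C1 + sqrt(3)*c, Eq(k, 0)), (nan, True))


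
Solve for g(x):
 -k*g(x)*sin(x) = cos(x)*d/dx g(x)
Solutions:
 g(x) = C1*exp(k*log(cos(x)))


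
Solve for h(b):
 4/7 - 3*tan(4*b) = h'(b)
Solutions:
 h(b) = C1 + 4*b/7 + 3*log(cos(4*b))/4


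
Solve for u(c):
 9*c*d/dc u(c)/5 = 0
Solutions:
 u(c) = C1


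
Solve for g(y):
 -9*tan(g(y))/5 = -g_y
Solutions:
 g(y) = pi - asin(C1*exp(9*y/5))
 g(y) = asin(C1*exp(9*y/5))


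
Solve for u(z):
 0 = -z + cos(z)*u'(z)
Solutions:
 u(z) = C1 + Integral(z/cos(z), z)


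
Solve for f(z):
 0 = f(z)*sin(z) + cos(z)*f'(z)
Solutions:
 f(z) = C1*cos(z)


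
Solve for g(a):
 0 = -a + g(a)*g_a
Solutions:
 g(a) = -sqrt(C1 + a^2)
 g(a) = sqrt(C1 + a^2)


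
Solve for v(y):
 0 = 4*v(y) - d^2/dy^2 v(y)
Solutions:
 v(y) = C1*exp(-2*y) + C2*exp(2*y)


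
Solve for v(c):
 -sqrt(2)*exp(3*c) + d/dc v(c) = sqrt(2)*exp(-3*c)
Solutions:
 v(c) = C1 + 2*sqrt(2)*sinh(3*c)/3


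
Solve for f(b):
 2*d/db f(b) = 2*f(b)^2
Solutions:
 f(b) = -1/(C1 + b)


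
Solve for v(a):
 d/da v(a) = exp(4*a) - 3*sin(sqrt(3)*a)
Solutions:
 v(a) = C1 + exp(4*a)/4 + sqrt(3)*cos(sqrt(3)*a)


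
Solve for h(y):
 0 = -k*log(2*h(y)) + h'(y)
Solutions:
 Integral(1/(log(_y) + log(2)), (_y, h(y))) = C1 + k*y


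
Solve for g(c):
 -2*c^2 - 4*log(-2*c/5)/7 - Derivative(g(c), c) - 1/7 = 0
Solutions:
 g(c) = C1 - 2*c^3/3 - 4*c*log(-c)/7 + c*(-4*log(2) + 3 + 4*log(5))/7


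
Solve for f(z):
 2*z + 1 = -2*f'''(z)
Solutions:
 f(z) = C1 + C2*z + C3*z^2 - z^4/24 - z^3/12


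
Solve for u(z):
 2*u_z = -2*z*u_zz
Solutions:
 u(z) = C1 + C2*log(z)


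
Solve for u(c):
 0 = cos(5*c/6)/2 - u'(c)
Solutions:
 u(c) = C1 + 3*sin(5*c/6)/5


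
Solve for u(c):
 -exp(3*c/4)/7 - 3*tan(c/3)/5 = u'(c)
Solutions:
 u(c) = C1 - 4*exp(3*c/4)/21 + 9*log(cos(c/3))/5


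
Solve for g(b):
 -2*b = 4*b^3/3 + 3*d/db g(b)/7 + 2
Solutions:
 g(b) = C1 - 7*b^4/9 - 7*b^2/3 - 14*b/3


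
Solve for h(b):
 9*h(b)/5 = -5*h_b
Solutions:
 h(b) = C1*exp(-9*b/25)


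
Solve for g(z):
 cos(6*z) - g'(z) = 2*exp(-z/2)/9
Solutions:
 g(z) = C1 + sin(6*z)/6 + 4*exp(-z/2)/9


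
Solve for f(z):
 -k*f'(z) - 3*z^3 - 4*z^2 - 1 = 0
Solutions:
 f(z) = C1 - 3*z^4/(4*k) - 4*z^3/(3*k) - z/k


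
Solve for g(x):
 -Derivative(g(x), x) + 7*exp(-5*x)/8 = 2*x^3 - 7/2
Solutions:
 g(x) = C1 - x^4/2 + 7*x/2 - 7*exp(-5*x)/40


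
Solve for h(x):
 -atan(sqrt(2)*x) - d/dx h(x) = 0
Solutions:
 h(x) = C1 - x*atan(sqrt(2)*x) + sqrt(2)*log(2*x^2 + 1)/4


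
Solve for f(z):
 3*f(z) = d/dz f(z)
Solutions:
 f(z) = C1*exp(3*z)


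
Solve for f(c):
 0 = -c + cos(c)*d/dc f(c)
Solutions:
 f(c) = C1 + Integral(c/cos(c), c)


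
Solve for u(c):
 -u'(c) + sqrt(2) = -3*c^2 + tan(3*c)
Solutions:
 u(c) = C1 + c^3 + sqrt(2)*c + log(cos(3*c))/3


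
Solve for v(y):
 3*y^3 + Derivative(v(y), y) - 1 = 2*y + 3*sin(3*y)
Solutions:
 v(y) = C1 - 3*y^4/4 + y^2 + y - cos(3*y)


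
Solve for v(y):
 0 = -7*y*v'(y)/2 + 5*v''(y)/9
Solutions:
 v(y) = C1 + C2*erfi(3*sqrt(35)*y/10)


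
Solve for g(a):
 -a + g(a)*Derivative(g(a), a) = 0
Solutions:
 g(a) = -sqrt(C1 + a^2)
 g(a) = sqrt(C1 + a^2)


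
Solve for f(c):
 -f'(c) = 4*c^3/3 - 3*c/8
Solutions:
 f(c) = C1 - c^4/3 + 3*c^2/16


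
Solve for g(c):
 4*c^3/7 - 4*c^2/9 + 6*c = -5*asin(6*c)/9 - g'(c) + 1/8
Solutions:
 g(c) = C1 - c^4/7 + 4*c^3/27 - 3*c^2 - 5*c*asin(6*c)/9 + c/8 - 5*sqrt(1 - 36*c^2)/54


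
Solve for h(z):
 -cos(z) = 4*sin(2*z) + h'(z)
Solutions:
 h(z) = C1 - 4*sin(z)^2 - sin(z)


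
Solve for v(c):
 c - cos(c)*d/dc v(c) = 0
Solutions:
 v(c) = C1 + Integral(c/cos(c), c)


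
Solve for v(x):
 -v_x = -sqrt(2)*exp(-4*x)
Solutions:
 v(x) = C1 - sqrt(2)*exp(-4*x)/4


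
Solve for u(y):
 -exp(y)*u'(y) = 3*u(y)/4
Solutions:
 u(y) = C1*exp(3*exp(-y)/4)


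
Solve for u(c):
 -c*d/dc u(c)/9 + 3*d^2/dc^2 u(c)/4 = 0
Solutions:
 u(c) = C1 + C2*erfi(sqrt(6)*c/9)


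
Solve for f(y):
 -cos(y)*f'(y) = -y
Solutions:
 f(y) = C1 + Integral(y/cos(y), y)


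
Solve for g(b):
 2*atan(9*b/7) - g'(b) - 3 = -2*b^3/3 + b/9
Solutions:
 g(b) = C1 + b^4/6 - b^2/18 + 2*b*atan(9*b/7) - 3*b - 7*log(81*b^2 + 49)/9


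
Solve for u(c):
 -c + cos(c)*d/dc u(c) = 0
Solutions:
 u(c) = C1 + Integral(c/cos(c), c)


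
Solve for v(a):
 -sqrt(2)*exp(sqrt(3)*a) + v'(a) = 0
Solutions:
 v(a) = C1 + sqrt(6)*exp(sqrt(3)*a)/3


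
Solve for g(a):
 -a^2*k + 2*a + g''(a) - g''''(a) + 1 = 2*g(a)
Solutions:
 g(a) = -a^2*k/2 + a - k/2 + (C1*sin(2^(1/4)*a*sin(atan(sqrt(7))/2)) + C2*cos(2^(1/4)*a*sin(atan(sqrt(7))/2)))*exp(-2^(1/4)*a*cos(atan(sqrt(7))/2)) + (C3*sin(2^(1/4)*a*sin(atan(sqrt(7))/2)) + C4*cos(2^(1/4)*a*sin(atan(sqrt(7))/2)))*exp(2^(1/4)*a*cos(atan(sqrt(7))/2)) + 1/2


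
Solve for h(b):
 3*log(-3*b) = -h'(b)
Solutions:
 h(b) = C1 - 3*b*log(-b) + 3*b*(1 - log(3))


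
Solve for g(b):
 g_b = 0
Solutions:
 g(b) = C1


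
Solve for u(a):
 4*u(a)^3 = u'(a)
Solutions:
 u(a) = -sqrt(2)*sqrt(-1/(C1 + 4*a))/2
 u(a) = sqrt(2)*sqrt(-1/(C1 + 4*a))/2


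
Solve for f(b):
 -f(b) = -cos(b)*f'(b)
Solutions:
 f(b) = C1*sqrt(sin(b) + 1)/sqrt(sin(b) - 1)


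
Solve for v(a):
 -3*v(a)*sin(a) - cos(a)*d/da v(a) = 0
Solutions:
 v(a) = C1*cos(a)^3


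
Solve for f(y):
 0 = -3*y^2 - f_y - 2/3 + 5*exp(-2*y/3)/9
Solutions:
 f(y) = C1 - y^3 - 2*y/3 - 5*exp(-2*y/3)/6


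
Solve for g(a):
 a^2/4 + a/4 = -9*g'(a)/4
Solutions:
 g(a) = C1 - a^3/27 - a^2/18


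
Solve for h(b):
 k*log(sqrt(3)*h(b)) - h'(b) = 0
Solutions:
 Integral(1/(2*log(_y) + log(3)), (_y, h(b))) = C1 + b*k/2


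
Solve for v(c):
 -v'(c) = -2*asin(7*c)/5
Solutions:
 v(c) = C1 + 2*c*asin(7*c)/5 + 2*sqrt(1 - 49*c^2)/35


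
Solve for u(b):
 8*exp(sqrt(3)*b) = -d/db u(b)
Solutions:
 u(b) = C1 - 8*sqrt(3)*exp(sqrt(3)*b)/3


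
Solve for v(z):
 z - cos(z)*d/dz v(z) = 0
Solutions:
 v(z) = C1 + Integral(z/cos(z), z)


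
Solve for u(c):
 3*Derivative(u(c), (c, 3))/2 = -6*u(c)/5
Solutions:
 u(c) = C3*exp(-10^(2/3)*c/5) + (C1*sin(10^(2/3)*sqrt(3)*c/10) + C2*cos(10^(2/3)*sqrt(3)*c/10))*exp(10^(2/3)*c/10)


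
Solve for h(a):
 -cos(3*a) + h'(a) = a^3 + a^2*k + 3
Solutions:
 h(a) = C1 + a^4/4 + a^3*k/3 + 3*a + sin(3*a)/3


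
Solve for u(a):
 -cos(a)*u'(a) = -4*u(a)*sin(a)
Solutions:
 u(a) = C1/cos(a)^4


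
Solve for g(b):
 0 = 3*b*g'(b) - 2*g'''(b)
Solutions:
 g(b) = C1 + Integral(C2*airyai(2^(2/3)*3^(1/3)*b/2) + C3*airybi(2^(2/3)*3^(1/3)*b/2), b)


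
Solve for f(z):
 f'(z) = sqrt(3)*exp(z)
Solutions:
 f(z) = C1 + sqrt(3)*exp(z)


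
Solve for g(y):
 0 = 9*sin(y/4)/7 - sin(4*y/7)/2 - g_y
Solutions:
 g(y) = C1 - 36*cos(y/4)/7 + 7*cos(4*y/7)/8


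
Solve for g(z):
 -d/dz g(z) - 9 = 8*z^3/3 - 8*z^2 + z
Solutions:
 g(z) = C1 - 2*z^4/3 + 8*z^3/3 - z^2/2 - 9*z


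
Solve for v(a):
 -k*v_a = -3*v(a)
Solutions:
 v(a) = C1*exp(3*a/k)


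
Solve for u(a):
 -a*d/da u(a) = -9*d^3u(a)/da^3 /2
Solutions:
 u(a) = C1 + Integral(C2*airyai(6^(1/3)*a/3) + C3*airybi(6^(1/3)*a/3), a)


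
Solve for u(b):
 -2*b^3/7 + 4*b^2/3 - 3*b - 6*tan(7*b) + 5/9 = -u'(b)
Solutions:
 u(b) = C1 + b^4/14 - 4*b^3/9 + 3*b^2/2 - 5*b/9 - 6*log(cos(7*b))/7


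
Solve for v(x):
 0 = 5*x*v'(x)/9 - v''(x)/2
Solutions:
 v(x) = C1 + C2*erfi(sqrt(5)*x/3)


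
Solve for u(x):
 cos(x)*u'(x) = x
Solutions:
 u(x) = C1 + Integral(x/cos(x), x)


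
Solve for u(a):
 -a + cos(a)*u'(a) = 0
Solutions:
 u(a) = C1 + Integral(a/cos(a), a)


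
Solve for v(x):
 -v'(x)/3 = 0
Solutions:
 v(x) = C1


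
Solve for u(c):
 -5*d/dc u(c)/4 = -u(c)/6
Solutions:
 u(c) = C1*exp(2*c/15)


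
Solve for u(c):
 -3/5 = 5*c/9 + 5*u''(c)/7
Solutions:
 u(c) = C1 + C2*c - 7*c^3/54 - 21*c^2/50


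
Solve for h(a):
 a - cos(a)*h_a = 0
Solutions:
 h(a) = C1 + Integral(a/cos(a), a)


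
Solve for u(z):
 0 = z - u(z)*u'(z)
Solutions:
 u(z) = -sqrt(C1 + z^2)
 u(z) = sqrt(C1 + z^2)


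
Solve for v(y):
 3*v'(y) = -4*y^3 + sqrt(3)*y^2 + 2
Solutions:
 v(y) = C1 - y^4/3 + sqrt(3)*y^3/9 + 2*y/3


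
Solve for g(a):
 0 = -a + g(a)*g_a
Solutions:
 g(a) = -sqrt(C1 + a^2)
 g(a) = sqrt(C1 + a^2)


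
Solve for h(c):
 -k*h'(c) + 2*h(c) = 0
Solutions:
 h(c) = C1*exp(2*c/k)


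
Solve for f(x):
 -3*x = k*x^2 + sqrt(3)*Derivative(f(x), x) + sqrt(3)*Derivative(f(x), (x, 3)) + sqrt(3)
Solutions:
 f(x) = C1 + C2*sin(x) + C3*cos(x) - sqrt(3)*k*x^3/9 + 2*sqrt(3)*k*x/3 - sqrt(3)*x^2/2 - x


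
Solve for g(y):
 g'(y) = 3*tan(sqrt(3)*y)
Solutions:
 g(y) = C1 - sqrt(3)*log(cos(sqrt(3)*y))


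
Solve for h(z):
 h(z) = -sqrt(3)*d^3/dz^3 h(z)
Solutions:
 h(z) = C3*exp(-3^(5/6)*z/3) + (C1*sin(3^(1/3)*z/2) + C2*cos(3^(1/3)*z/2))*exp(3^(5/6)*z/6)


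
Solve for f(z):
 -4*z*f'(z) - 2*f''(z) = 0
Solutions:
 f(z) = C1 + C2*erf(z)


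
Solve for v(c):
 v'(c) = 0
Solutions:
 v(c) = C1


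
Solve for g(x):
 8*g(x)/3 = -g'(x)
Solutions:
 g(x) = C1*exp(-8*x/3)


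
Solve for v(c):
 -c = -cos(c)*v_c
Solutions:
 v(c) = C1 + Integral(c/cos(c), c)


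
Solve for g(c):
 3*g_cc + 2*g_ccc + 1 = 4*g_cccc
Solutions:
 g(c) = C1 + C2*c + C3*exp(c*(1 - sqrt(13))/4) + C4*exp(c*(1 + sqrt(13))/4) - c^2/6


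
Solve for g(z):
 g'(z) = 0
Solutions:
 g(z) = C1


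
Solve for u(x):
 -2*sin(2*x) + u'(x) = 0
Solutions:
 u(x) = C1 - cos(2*x)


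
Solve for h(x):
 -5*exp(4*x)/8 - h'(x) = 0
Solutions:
 h(x) = C1 - 5*exp(4*x)/32


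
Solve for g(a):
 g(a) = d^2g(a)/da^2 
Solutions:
 g(a) = C1*exp(-a) + C2*exp(a)


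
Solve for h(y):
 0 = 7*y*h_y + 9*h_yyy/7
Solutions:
 h(y) = C1 + Integral(C2*airyai(-3^(1/3)*7^(2/3)*y/3) + C3*airybi(-3^(1/3)*7^(2/3)*y/3), y)


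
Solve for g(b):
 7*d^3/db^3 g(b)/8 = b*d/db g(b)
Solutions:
 g(b) = C1 + Integral(C2*airyai(2*7^(2/3)*b/7) + C3*airybi(2*7^(2/3)*b/7), b)


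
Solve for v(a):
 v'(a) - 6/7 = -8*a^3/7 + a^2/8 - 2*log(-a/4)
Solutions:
 v(a) = C1 - 2*a^4/7 + a^3/24 - 2*a*log(-a) + a*(4*log(2) + 20/7)


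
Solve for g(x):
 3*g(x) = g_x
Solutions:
 g(x) = C1*exp(3*x)
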